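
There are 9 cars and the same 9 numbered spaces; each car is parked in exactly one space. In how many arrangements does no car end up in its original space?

Use !n = n·!(n-1) + (-1)^n.
!9 = 9·14833 - 1 = 133496

133496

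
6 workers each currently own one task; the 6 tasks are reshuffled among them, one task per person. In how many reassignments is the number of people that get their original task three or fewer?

Sum C(6,i)·!(6-i) for i = 0..3:
  i=0: C(6,0)·!6 = 1·265 = 265
  i=1: C(6,1)·!5 = 6·44 = 264
  i=2: C(6,2)·!4 = 15·9 = 135
  i=3: C(6,3)·!3 = 20·2 = 40
Total = 704.

704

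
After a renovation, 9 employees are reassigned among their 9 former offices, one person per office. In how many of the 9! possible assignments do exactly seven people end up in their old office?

36

Pick the 7 fixed positions: C(9,7) = 36 ways.
The remaining 2 must be deranged: !2 = 1.
Total: 36 × 1 = 36.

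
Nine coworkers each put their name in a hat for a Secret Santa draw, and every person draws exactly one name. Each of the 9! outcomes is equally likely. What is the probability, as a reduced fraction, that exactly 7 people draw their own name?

1/10080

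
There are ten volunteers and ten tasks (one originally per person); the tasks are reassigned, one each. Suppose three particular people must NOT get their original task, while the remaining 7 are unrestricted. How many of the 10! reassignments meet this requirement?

2656080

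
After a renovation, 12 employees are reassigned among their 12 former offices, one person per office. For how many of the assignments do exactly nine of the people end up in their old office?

440

Choose which 9 of the 12 are fixed: C(12,9) = 220.
The other 3 form a derangement: !3 = 2.
Total: 220 × 2 = 440.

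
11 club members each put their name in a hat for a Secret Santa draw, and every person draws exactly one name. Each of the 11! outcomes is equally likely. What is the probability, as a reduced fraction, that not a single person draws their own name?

1468457/3991680

Favorable outcomes: !11 = 14684570.
Total outcomes: 11! = 39916800.
Probability = 14684570/39916800 = 1468457/3991680.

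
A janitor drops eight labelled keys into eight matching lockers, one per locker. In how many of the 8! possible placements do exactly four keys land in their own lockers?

630

Pick the 4 fixed positions: C(8,4) = 70 ways.
The remaining 4 must be deranged: !4 = 9.
Total: 70 × 9 = 630.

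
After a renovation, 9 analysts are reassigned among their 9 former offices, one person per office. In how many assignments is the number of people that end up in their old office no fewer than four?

# with exactly i fixed is C(9,i)·!(9-i); sum over i=4..9:
  i=4: C(9,4)·!5 = 126·44 = 5544
  i=5: C(9,5)·!4 = 126·9 = 1134
  i=6: C(9,6)·!3 = 84·2 = 168
  i=7: C(9,7)·!2 = 36·1 = 36
  i=8: C(9,8)·!1 = 9·0 = 0
  i=9: C(9,9)·!0 = 1·1 = 1
Total = 6883.

6883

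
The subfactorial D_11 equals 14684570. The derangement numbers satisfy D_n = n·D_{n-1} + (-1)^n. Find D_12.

176214841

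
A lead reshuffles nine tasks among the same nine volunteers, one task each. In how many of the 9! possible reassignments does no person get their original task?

133496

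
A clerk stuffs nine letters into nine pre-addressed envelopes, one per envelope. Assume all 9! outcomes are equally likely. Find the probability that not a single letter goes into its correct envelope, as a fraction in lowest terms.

16687/45360

Favorable outcomes: !9 = 133496.
Total outcomes: 9! = 362880.
Probability = 133496/362880 = 16687/45360.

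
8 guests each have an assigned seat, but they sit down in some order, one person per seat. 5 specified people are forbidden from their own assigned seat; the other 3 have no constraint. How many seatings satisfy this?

21234

Let A_j be the event that the j-th constrained one is fixed. By inclusion-exclusion over the 5 events:
Σ_{j=0}^{5} (-1)^j C(5,j)(8-j)!
= C(5,0)·8! - C(5,1)·7! + C(5,2)·6! - C(5,3)·5! + C(5,4)·4! - C(5,5)·3!
= 40320 - 25200 + 7200 - 1200 + 120 - 6
= 21234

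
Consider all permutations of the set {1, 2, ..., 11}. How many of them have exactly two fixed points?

7342280

Pick the 2 fixed positions: C(11,2) = 55 ways.
The other 9 form a derangement: !9 = 133496.
Total: 55 × 133496 = 7342280.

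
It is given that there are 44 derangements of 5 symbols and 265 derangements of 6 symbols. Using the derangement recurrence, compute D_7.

1854

D_7 = (7-1)·(D_6 + D_5) = 6·(265 + 44) = 6·309 = 1854.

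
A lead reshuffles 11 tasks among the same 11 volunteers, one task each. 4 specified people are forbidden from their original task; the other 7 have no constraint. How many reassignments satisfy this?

27422640

Let A_j be the event that the j-th constrained one is fixed. By inclusion-exclusion over the 4 events:
Σ_{j=0}^{4} (-1)^j C(4,j)(11-j)!
= C(4,0)·11! - C(4,1)·10! + C(4,2)·9! - C(4,3)·8! + C(4,4)·7!
= 39916800 - 14515200 + 2177280 - 161280 + 5040
= 27422640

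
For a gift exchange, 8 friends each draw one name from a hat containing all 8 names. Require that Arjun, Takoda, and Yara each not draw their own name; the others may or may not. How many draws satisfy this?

27240

Let A_j be the event that the j-th constrained one is fixed. By inclusion-exclusion over the 3 events:
Σ_{j=0}^{3} (-1)^j C(3,j)(8-j)!
= C(3,0)·8! - C(3,1)·7! + C(3,2)·6! - C(3,3)·5!
= 40320 - 15120 + 2160 - 120
= 27240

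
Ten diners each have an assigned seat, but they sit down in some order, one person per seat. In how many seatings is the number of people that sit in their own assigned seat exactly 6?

1890

Pick the 6 fixed positions: C(10,6) = 210 ways.
The remaining 4 must be deranged: !4 = 9.
Total: 210 × 9 = 1890.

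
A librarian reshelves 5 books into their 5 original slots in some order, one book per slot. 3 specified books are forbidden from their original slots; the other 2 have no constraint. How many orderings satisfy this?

64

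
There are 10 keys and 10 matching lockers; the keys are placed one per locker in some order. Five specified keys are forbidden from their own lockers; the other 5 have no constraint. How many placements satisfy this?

2170680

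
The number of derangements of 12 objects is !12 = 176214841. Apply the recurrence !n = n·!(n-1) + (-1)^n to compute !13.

!13 = 13·176214841 - 1 = 2290792932.

2290792932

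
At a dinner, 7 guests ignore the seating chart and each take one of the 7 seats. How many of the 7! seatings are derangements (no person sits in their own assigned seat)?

1854

By inclusion-exclusion, !7 = Σ (-1)^k · 7!/k! for k=0..7
= 7! - 7!/1! + 7!/2! - 7!/3! + 7!/4! - 7!/5! + 7!/6! - 7!/7!
= 5040 - 5040 + 2520 - 840 + 210 - 42 + 7 - 1
= 1854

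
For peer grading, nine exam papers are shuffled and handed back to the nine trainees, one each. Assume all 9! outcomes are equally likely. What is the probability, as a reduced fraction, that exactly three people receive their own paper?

53/864

Favorable outcomes: C(9,3)·!6 = 84·265 = 22260.
Total outcomes: 9! = 362880.
Probability = 22260/362880 = 53/864.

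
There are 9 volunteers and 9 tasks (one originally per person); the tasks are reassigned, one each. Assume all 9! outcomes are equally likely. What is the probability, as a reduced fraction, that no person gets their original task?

16687/45360

Favorable outcomes: !9 = 133496.
Total outcomes: 9! = 362880.
Probability = 133496/362880 = 16687/45360.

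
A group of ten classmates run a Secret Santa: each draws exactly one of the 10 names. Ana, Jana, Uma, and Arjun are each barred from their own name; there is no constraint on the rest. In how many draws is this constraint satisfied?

2399760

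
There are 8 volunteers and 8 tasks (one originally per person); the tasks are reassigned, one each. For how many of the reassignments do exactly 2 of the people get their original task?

7420

Choose which 2 of the 8 are fixed: C(8,2) = 28.
The remaining 6 must be deranged: !6 = 265.
Total: 28 × 265 = 7420.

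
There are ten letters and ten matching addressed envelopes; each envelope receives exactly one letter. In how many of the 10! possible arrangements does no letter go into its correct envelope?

!10 is the nearest integer to 10!/e.
10! = 3628800, and 3628800/e ≈ 1334960.92, so !10 = 1334961.

1334961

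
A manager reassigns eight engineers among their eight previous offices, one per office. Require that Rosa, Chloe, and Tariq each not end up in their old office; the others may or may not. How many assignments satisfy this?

Let A_j be the event that the j-th constrained one is fixed. By inclusion-exclusion over the 3 events:
Σ_{j=0}^{3} (-1)^j C(3,j)(8-j)!
= C(3,0)·8! - C(3,1)·7! + C(3,2)·6! - C(3,3)·5!
= 40320 - 15120 + 2160 - 120
= 27240

27240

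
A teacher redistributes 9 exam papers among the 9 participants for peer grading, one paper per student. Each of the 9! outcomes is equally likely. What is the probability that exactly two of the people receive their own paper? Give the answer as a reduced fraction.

103/560

Favorable outcomes: C(9,2)·!7 = 36·1854 = 66744.
Total outcomes: 9! = 362880.
Probability = 66744/362880 = 103/560.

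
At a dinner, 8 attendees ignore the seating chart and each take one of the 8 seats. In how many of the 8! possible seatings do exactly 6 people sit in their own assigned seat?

28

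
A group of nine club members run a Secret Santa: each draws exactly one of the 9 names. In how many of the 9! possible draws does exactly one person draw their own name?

133497

Pick the single fixed position: C(9,1) = 9 ways.
The remaining 8 must be deranged: !8 = 14833.
Total: 9 × 14833 = 133497.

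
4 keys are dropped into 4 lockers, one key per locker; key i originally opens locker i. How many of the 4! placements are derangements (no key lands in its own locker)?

The subfactorial !4 = [4!/e] (nearest integer).
4! = 24, and 24/e ≈ 8.83, so !4 = 9.

9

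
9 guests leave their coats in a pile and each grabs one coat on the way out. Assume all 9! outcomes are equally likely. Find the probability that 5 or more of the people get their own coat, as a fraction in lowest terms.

1339/362880

Favorable outcomes: Σ_{i≥5} C(9,i)·!(9-i) = 126·9 + 84·2 + 36·1 + 9·0 + 1·1 = 1339.
Total outcomes: 9! = 362880.
Probability = 1339/362880 = 1339/362880.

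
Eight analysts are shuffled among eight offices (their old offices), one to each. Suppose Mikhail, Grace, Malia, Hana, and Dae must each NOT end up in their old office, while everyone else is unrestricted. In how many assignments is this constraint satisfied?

21234

Inclusion-exclusion on the 5 forbidden self-matches:
Σ_{j=0}^{5} (-1)^j C(5,j)(8-j)!
= C(5,0)·8! - C(5,1)·7! + C(5,2)·6! - C(5,3)·5! + C(5,4)·4! - C(5,5)·3!
= 40320 - 25200 + 7200 - 1200 + 120 - 6
= 21234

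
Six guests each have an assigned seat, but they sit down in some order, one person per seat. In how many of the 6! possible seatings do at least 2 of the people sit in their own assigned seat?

191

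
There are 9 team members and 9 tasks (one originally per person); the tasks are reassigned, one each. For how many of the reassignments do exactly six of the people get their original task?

Pick the 6 fixed positions: C(9,6) = 84 ways.
The remaining 3 must be deranged: !3 = 2.
Total: 84 × 2 = 168.

168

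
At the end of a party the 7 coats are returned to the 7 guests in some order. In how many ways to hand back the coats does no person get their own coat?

!7 = 7! · Σ_{k=0}^{7} (-1)^k/k!
= 7! - 7!/1! + 7!/2! - 7!/3! + 7!/4! - 7!/5! + 7!/6! - 7!/7!
= 5040 - 5040 + 2520 - 840 + 210 - 42 + 7 - 1
= 1854

1854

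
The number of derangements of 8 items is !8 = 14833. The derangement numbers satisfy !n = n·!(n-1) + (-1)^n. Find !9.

!9 = 9·14833 - 1 = 133496.

133496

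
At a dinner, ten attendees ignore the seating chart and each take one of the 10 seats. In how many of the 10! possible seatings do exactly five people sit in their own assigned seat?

11088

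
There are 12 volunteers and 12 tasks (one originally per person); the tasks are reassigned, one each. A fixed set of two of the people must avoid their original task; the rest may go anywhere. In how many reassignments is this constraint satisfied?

Inclusion-exclusion on the 2 forbidden self-matches:
Σ_{j=0}^{2} (-1)^j C(2,j)(12-j)!
= C(2,0)·12! - C(2,1)·11! + C(2,2)·10!
= 479001600 - 79833600 + 3628800
= 402796800

402796800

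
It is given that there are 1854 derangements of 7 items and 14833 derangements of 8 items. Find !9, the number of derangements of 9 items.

133496

!9 = (9-1)·(!8 + !7) = 8·(14833 + 1854) = 8·16687 = 133496.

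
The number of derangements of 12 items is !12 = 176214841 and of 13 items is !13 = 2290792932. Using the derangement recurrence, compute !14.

!14 = (14-1)·(!13 + !12) = 13·(2290792932 + 176214841) = 13·2467007773 = 32071101049.

32071101049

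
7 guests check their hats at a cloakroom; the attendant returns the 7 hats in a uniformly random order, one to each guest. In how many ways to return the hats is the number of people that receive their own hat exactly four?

Pick the 4 fixed positions: C(7,4) = 35 ways.
The remaining 3 must be deranged: !3 = 2.
Total: 35 × 2 = 70.

70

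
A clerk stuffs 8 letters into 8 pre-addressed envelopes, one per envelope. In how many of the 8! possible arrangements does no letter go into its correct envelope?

!8 = 8! · Σ_{k=0}^{8} (-1)^k/k!
= 8! - 8!/1! + 8!/2! - 8!/3! + 8!/4! - 8!/5! + 8!/6! - 8!/7! + 8!/8!
= 40320 - 40320 + 20160 - 6720 + 1680 - 336 + 56 - 8 + 1
= 14833

14833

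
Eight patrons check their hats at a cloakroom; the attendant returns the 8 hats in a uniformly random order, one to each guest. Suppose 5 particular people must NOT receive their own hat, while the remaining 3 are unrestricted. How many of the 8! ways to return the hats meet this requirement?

Inclusion-exclusion on the 5 forbidden self-matches:
Σ_{j=0}^{5} (-1)^j C(5,j)(8-j)!
= C(5,0)·8! - C(5,1)·7! + C(5,2)·6! - C(5,3)·5! + C(5,4)·4! - C(5,5)·3!
= 40320 - 25200 + 7200 - 1200 + 120 - 6
= 21234

21234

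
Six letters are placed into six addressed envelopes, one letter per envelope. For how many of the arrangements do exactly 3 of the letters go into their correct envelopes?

Pick the 3 fixed positions: C(6,3) = 20 ways.
The other 3 form a derangement: !3 = 2.
Total: 20 × 2 = 40.

40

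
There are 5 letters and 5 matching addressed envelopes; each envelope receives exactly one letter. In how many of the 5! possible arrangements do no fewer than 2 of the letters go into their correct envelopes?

31

Sum C(5,i)·!(5-i) for i = 2..5:
  i=2: C(5,2)·!3 = 10·2 = 20
  i=3: C(5,3)·!2 = 10·1 = 10
  i=4: C(5,4)·!1 = 5·0 = 0
  i=5: C(5,5)·!0 = 1·1 = 1
Total = 31.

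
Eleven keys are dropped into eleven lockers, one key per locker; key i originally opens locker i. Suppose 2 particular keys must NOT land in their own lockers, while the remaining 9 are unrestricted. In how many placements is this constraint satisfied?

33022080

Inclusion-exclusion on the 2 forbidden self-matches:
Σ_{j=0}^{2} (-1)^j C(2,j)(11-j)!
= C(2,0)·11! - C(2,1)·10! + C(2,2)·9!
= 39916800 - 7257600 + 362880
= 33022080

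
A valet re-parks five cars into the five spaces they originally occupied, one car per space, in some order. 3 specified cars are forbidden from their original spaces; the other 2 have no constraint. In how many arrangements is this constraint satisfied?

Let A_j be the event that the j-th constrained one is fixed. By inclusion-exclusion over the 3 events:
Σ_{j=0}^{3} (-1)^j C(3,j)(5-j)!
= C(3,0)·5! - C(3,1)·4! + C(3,2)·3! - C(3,3)·2!
= 120 - 72 + 18 - 2
= 64

64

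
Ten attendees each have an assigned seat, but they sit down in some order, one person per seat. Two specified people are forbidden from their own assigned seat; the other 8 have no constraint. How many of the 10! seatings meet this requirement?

2943360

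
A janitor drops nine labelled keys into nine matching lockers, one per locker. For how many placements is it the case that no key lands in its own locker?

133496

!9 is the nearest integer to 9!/e.
9! = 362880, and 362880/e ≈ 133496.09, so !9 = 133496.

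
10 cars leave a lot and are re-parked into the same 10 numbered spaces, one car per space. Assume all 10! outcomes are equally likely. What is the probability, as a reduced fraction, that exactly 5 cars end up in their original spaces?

Favorable outcomes: C(10,5)·!5 = 252·44 = 11088.
Total outcomes: 10! = 3628800.
Probability = 11088/3628800 = 11/3600.

11/3600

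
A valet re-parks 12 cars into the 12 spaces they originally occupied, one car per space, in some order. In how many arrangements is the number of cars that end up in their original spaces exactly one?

Choose which one of the 12 is fixed: C(12,1) = 12.
The other 11 form a derangement: !11 = 14684570.
Total: 12 × 14684570 = 176214840.

176214840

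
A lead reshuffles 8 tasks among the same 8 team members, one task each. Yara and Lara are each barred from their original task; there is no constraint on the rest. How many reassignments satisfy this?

30960

Inclusion-exclusion on the 2 forbidden self-matches:
Σ_{j=0}^{2} (-1)^j C(2,j)(8-j)!
= C(2,0)·8! - C(2,1)·7! + C(2,2)·6!
= 40320 - 10080 + 720
= 30960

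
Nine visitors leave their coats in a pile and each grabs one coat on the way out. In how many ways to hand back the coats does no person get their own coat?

Recurrence: !9 = 8·(!8 + !7).
!9 = 8·(14833 + 1854) = 8·16687 = 133496

133496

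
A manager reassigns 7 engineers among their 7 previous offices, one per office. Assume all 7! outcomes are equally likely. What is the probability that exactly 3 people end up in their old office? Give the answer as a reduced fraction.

Favorable outcomes: C(7,3)·!4 = 35·9 = 315.
Total outcomes: 7! = 5040.
Probability = 315/5040 = 1/16.

1/16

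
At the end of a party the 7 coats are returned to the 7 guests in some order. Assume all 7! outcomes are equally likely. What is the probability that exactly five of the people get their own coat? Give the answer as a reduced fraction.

1/240

Favorable outcomes: C(7,5)·!2 = 21·1 = 21.
Total outcomes: 7! = 5040.
Probability = 21/5040 = 1/240.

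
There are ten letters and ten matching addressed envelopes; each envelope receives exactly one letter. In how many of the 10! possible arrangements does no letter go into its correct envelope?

1334961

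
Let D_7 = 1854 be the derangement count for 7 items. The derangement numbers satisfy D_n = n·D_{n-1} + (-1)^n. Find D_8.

14833

D_8 = 8·1854 + 1 = 14833.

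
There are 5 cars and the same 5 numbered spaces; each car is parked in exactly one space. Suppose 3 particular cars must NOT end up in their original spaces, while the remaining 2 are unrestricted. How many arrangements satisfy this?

Let A_j be the event that the j-th constrained one is fixed. By inclusion-exclusion over the 3 events:
Σ_{j=0}^{3} (-1)^j C(3,j)(5-j)!
= C(3,0)·5! - C(3,1)·4! + C(3,2)·3! - C(3,3)·2!
= 120 - 72 + 18 - 2
= 64

64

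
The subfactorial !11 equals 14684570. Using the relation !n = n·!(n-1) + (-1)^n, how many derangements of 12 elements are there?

176214841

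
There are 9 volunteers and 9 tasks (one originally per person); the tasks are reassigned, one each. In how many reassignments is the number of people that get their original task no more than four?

# with exactly i fixed is C(9,i)·!(9-i); sum over i=0..4:
  i=0: C(9,0)·!9 = 1·133496 = 133496
  i=1: C(9,1)·!8 = 9·14833 = 133497
  i=2: C(9,2)·!7 = 36·1854 = 66744
  i=3: C(9,3)·!6 = 84·265 = 22260
  i=4: C(9,4)·!5 = 126·44 = 5544
Total = 361541.

361541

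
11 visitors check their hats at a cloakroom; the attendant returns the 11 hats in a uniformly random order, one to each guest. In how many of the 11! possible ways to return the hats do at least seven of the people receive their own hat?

# with exactly i fixed is C(11,i)·!(11-i); sum over i=7..11:
  i=7: C(11,7)·!4 = 330·9 = 2970
  i=8: C(11,8)·!3 = 165·2 = 330
  i=9: C(11,9)·!2 = 55·1 = 55
  i=10: C(11,10)·!1 = 11·0 = 0
  i=11: C(11,11)·!0 = 1·1 = 1
Total = 3356.

3356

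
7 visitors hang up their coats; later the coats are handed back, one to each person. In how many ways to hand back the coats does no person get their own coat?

1854

!7 is the nearest integer to 7!/e.
7! = 5040, and 5040/e ≈ 1854.11, so !7 = 1854.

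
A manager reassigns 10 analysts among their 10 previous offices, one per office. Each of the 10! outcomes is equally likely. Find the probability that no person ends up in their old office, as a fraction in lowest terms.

Favorable outcomes: !10 = 1334961.
Total outcomes: 10! = 3628800.
Probability = 1334961/3628800 = 16481/44800.

16481/44800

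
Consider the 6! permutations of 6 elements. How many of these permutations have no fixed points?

265

By inclusion-exclusion, !6 = Σ (-1)^k · 6!/k! for k=0..6
= 6! - 6!/1! + 6!/2! - 6!/3! + 6!/4! - 6!/5! + 6!/6!
= 720 - 720 + 360 - 120 + 30 - 6 + 1
= 265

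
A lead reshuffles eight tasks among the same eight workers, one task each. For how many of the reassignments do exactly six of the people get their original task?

28

Choose which 6 of the 8 are fixed: C(8,6) = 28.
The other 2 form a derangement: !2 = 1.
Total: 28 × 1 = 28.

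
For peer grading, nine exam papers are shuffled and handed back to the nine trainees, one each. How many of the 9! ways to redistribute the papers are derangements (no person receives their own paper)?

133496

!9 is the nearest integer to 9!/e.
9! = 362880, and 362880/e ≈ 133496.09, so !9 = 133496.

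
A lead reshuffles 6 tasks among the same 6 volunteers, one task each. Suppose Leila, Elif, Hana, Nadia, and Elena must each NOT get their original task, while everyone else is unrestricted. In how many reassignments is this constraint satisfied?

309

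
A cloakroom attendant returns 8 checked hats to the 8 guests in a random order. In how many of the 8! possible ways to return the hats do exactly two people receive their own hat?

Choose which 2 of the 8 are fixed: C(8,2) = 28.
The remaining 6 must be deranged: !6 = 265.
Total: 28 × 265 = 7420.

7420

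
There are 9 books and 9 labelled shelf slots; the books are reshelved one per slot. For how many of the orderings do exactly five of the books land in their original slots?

Pick the 5 fixed positions: C(9,5) = 126 ways.
The other 4 form a derangement: !4 = 9.
Total: 126 × 9 = 1134.

1134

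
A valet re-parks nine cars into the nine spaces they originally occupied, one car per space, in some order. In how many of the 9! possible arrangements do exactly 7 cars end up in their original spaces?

36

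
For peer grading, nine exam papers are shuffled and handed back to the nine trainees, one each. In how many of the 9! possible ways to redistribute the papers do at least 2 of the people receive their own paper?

Sum C(9,i)·!(9-i) for i = 2..9:
  i=2: C(9,2)·!7 = 36·1854 = 66744
  i=3: C(9,3)·!6 = 84·265 = 22260
  i=4: C(9,4)·!5 = 126·44 = 5544
  i=5: C(9,5)·!4 = 126·9 = 1134
  i=6: C(9,6)·!3 = 84·2 = 168
  i=7: C(9,7)·!2 = 36·1 = 36
  i=8: C(9,8)·!1 = 9·0 = 0
  i=9: C(9,9)·!0 = 1·1 = 1
Total = 95887.

95887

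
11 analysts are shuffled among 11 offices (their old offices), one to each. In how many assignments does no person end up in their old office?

By inclusion-exclusion, !11 = Σ (-1)^k · 11!/k! for k=0..11
= 11! - 11!/1! + 11!/2! - 11!/3! + 11!/4! - 11!/5! + 11!/6! - 11!/7! + 11!/8! - 11!/9! + 11!/10! - 11!/11!
= 39916800 - 39916800 + 19958400 - 6652800 + 1663200 - 332640 + 55440 - 7920 + 990 - 110 + 11 - 1
= 14684570

14684570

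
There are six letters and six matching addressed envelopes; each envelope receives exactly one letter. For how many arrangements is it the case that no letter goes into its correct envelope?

The number of derangements of 6 is !6 = Σ_{k=0}^{6} (-1)^k·6!/k!
= 6! - 6!/1! + 6!/2! - 6!/3! + 6!/4! - 6!/5! + 6!/6!
= 720 - 720 + 360 - 120 + 30 - 6 + 1
= 265

265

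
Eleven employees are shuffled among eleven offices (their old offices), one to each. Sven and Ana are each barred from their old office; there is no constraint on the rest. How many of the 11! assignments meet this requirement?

33022080

Inclusion-exclusion on the 2 forbidden self-matches:
Σ_{j=0}^{2} (-1)^j C(2,j)(11-j)!
= C(2,0)·11! - C(2,1)·10! + C(2,2)·9!
= 39916800 - 7257600 + 362880
= 33022080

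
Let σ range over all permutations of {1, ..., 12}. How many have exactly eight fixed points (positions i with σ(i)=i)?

4455

Choose which 8 of the 12 are fixed: C(12,8) = 495.
The remaining 4 must be deranged: !4 = 9.
Total: 495 × 9 = 4455.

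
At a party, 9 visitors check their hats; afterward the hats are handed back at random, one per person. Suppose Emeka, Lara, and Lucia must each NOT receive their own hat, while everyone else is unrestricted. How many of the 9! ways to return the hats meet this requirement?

Let A_j be the event that the j-th constrained one is fixed. By inclusion-exclusion over the 3 events:
Σ_{j=0}^{3} (-1)^j C(3,j)(9-j)!
= C(3,0)·9! - C(3,1)·8! + C(3,2)·7! - C(3,3)·6!
= 362880 - 120960 + 15120 - 720
= 256320

256320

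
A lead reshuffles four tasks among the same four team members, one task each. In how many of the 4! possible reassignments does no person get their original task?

!4 = 4! · Σ_{k=0}^{4} (-1)^k/k!
= 4! - 4!/1! + 4!/2! - 4!/3! + 4!/4!
= 24 - 24 + 12 - 4 + 1
= 9

9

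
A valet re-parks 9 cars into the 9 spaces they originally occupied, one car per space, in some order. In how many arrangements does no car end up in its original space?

133496

The subfactorial !9 = [9!/e] (nearest integer).
9! = 362880, and 362880/e ≈ 133496.09, so !9 = 133496.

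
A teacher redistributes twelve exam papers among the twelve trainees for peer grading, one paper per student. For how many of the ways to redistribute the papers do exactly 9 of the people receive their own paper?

Choose which 9 of the 12 are fixed: C(12,9) = 220.
The other 3 form a derangement: !3 = 2.
Total: 220 × 2 = 440.

440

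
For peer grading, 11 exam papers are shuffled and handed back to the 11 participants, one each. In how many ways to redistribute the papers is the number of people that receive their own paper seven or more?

# with exactly i fixed is C(11,i)·!(11-i); sum over i=7..11:
  i=7: C(11,7)·!4 = 330·9 = 2970
  i=8: C(11,8)·!3 = 165·2 = 330
  i=9: C(11,9)·!2 = 55·1 = 55
  i=10: C(11,10)·!1 = 11·0 = 0
  i=11: C(11,11)·!0 = 1·1 = 1
Total = 3356.

3356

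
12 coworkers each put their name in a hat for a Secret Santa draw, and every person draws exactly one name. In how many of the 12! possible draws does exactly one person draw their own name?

176214840

Pick the single fixed position: C(12,1) = 12 ways.
The remaining 11 must be deranged: !11 = 14684570.
Total: 12 × 14684570 = 176214840.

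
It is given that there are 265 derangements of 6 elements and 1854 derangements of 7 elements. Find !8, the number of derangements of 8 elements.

14833

!8 = (8-1)·(!7 + !6) = 7·(1854 + 265) = 7·2119 = 14833.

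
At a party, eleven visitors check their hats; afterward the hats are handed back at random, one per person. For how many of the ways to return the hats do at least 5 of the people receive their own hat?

146114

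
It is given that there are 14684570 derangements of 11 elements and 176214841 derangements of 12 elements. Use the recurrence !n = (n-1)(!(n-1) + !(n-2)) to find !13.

2290792932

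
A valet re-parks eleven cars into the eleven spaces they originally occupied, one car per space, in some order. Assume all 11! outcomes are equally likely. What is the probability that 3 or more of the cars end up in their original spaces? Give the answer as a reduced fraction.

Favorable outcomes: Σ_{i≥3} C(11,i)·!(11-i) = 165·14833 + 330·1854 + 462·265 + 462·44 + 330·9 + 165·2 + 55·1 + 11·0 + 1·1 = 3205379.
Total outcomes: 11! = 39916800.
Probability = 3205379/39916800 = 3205379/39916800.

3205379/39916800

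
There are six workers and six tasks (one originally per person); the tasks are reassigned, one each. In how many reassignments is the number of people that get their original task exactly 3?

Pick the 3 fixed positions: C(6,3) = 20 ways.
The remaining 3 must be deranged: !3 = 2.
Total: 20 × 2 = 40.

40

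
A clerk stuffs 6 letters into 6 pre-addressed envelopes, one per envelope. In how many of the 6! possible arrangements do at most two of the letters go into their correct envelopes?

664

Sum C(6,i)·!(6-i) for i = 0..2:
  i=0: C(6,0)·!6 = 1·265 = 265
  i=1: C(6,1)·!5 = 6·44 = 264
  i=2: C(6,2)·!4 = 15·9 = 135
Total = 664.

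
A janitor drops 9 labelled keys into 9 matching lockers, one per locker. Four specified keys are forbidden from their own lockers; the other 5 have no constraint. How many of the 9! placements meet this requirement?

Inclusion-exclusion on the 4 forbidden self-matches:
Σ_{j=0}^{4} (-1)^j C(4,j)(9-j)!
= C(4,0)·9! - C(4,1)·8! + C(4,2)·7! - C(4,3)·6! + C(4,4)·5!
= 362880 - 161280 + 30240 - 2880 + 120
= 229080

229080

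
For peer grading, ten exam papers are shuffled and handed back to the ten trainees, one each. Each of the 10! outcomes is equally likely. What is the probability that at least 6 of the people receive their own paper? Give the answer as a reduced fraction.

Favorable outcomes: Σ_{i≥6} C(10,i)·!(10-i) = 210·9 + 120·2 + 45·1 + 10·0 + 1·1 = 2176.
Total outcomes: 10! = 3628800.
Probability = 2176/3628800 = 17/28350.

17/28350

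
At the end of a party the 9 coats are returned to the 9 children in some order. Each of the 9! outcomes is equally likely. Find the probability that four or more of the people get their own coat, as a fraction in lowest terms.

Favorable outcomes: Σ_{i≥4} C(9,i)·!(9-i) = 126·44 + 126·9 + 84·2 + 36·1 + 9·0 + 1·1 = 6883.
Total outcomes: 9! = 362880.
Probability = 6883/362880 = 6883/362880.

6883/362880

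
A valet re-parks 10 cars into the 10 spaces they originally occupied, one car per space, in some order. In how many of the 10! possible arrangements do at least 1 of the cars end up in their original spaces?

2293839

# with exactly i fixed is C(10,i)·!(10-i); sum over i=1..10:
  i=1: C(10,1)·!9 = 10·133496 = 1334960
  i=2: C(10,2)·!8 = 45·14833 = 667485
  i=3: C(10,3)·!7 = 120·1854 = 222480
  i=4: C(10,4)·!6 = 210·265 = 55650
  i=5: C(10,5)·!5 = 252·44 = 11088
  i=6: C(10,6)·!4 = 210·9 = 1890
  i=7: C(10,7)·!3 = 120·2 = 240
  i=8: C(10,8)·!2 = 45·1 = 45
  i=9: C(10,9)·!1 = 10·0 = 0
  i=10: C(10,10)·!0 = 1·1 = 1
Total = 2293839.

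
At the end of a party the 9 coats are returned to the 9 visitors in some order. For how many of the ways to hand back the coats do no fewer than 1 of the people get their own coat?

229384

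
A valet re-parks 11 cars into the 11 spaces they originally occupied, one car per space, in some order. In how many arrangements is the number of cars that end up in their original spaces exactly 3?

2447445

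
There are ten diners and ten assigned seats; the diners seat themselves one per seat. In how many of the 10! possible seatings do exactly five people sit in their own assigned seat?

Choose which 5 of the 10 are fixed: C(10,5) = 252.
The other 5 form a derangement: !5 = 44.
Total: 252 × 44 = 11088.

11088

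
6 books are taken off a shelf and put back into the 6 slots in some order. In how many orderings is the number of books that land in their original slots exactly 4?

Pick the 4 fixed positions: C(6,4) = 15 ways.
The other 2 form a derangement: !2 = 1.
Total: 15 × 1 = 15.

15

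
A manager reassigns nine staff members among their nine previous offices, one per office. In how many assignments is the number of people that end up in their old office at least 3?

Sum C(9,i)·!(9-i) for i = 3..9:
  i=3: C(9,3)·!6 = 84·265 = 22260
  i=4: C(9,4)·!5 = 126·44 = 5544
  i=5: C(9,5)·!4 = 126·9 = 1134
  i=6: C(9,6)·!3 = 84·2 = 168
  i=7: C(9,7)·!2 = 36·1 = 36
  i=8: C(9,8)·!1 = 9·0 = 0
  i=9: C(9,9)·!0 = 1·1 = 1
Total = 29143.

29143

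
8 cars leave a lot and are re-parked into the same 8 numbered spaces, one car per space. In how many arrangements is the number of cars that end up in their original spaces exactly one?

14832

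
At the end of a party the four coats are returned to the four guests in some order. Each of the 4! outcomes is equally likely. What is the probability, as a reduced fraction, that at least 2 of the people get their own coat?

Favorable outcomes: Σ_{i≥2} C(4,i)·!(4-i) = 6·1 + 4·0 + 1·1 = 7.
Total outcomes: 4! = 24.
Probability = 7/24 = 7/24.

7/24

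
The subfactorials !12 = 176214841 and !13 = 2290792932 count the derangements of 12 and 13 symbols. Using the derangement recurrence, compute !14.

!14 = (14-1)·(!13 + !12) = 13·(2290792932 + 176214841) = 13·2467007773 = 32071101049.

32071101049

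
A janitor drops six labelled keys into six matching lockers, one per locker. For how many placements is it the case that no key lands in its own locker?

!6 is the nearest integer to 6!/e.
6! = 720, and 720/e ≈ 264.87, so !6 = 265.

265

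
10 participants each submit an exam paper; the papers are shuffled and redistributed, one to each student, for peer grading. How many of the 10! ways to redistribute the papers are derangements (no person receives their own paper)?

The number of derangements of 10 is !10 = Σ_{k=0}^{10} (-1)^k·10!/k!
= 10! - 10!/1! + 10!/2! - 10!/3! + 10!/4! - 10!/5! + 10!/6! - 10!/7! + 10!/8! - 10!/9! + 10!/10!
= 3628800 - 3628800 + 1814400 - 604800 + 151200 - 30240 + 5040 - 720 + 90 - 10 + 1
= 1334961

1334961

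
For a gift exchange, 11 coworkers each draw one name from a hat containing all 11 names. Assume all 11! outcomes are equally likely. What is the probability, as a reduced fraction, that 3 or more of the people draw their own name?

3205379/39916800

Favorable outcomes: Σ_{i≥3} C(11,i)·!(11-i) = 165·14833 + 330·1854 + 462·265 + 462·44 + 330·9 + 165·2 + 55·1 + 11·0 + 1·1 = 3205379.
Total outcomes: 11! = 39916800.
Probability = 3205379/39916800 = 3205379/39916800.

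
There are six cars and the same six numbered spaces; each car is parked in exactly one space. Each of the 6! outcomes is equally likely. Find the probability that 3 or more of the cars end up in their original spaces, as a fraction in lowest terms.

7/90

Favorable outcomes: Σ_{i≥3} C(6,i)·!(6-i) = 20·2 + 15·1 + 6·0 + 1·1 = 56.
Total outcomes: 6! = 720.
Probability = 56/720 = 7/90.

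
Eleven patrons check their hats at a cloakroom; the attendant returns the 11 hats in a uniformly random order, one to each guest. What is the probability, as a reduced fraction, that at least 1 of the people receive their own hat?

Favorable outcomes: Σ_{i≥1} C(11,i)·!(11-i) = 11·1334961 + 55·133496 + 165·14833 + 330·1854 + 462·265 + 462·44 + 330·9 + 165·2 + 55·1 + 11·0 + 1·1 = 25232230.
Total outcomes: 11! = 39916800.
Probability = 25232230/39916800 = 2523223/3991680.

2523223/3991680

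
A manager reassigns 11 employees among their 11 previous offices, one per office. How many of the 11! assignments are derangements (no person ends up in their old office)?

14684570

!11 = 11! · Σ_{k=0}^{11} (-1)^k/k!
= 11! - 11!/1! + 11!/2! - 11!/3! + 11!/4! - 11!/5! + 11!/6! - 11!/7! + 11!/8! - 11!/9! + 11!/10! - 11!/11!
= 39916800 - 39916800 + 19958400 - 6652800 + 1663200 - 332640 + 55440 - 7920 + 990 - 110 + 11 - 1
= 14684570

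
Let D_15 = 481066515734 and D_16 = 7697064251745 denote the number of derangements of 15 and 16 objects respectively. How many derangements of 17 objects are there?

130850092279664

D_17 = (17-1)·(D_16 + D_15) = 16·(7697064251745 + 481066515734) = 16·8178130767479 = 130850092279664.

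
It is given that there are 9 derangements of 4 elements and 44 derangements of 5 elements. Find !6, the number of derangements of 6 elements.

265

!6 = (6-1)·(!5 + !4) = 5·(44 + 9) = 5·53 = 265.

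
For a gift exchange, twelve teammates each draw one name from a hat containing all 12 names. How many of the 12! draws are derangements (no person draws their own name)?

Use !n = n·!(n-1) + (-1)^n.
!12 = 12·14684570 + 1 = 176214841

176214841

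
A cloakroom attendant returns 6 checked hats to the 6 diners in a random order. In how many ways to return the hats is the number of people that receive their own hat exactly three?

Choose which 3 of the 6 are fixed: C(6,3) = 20.
The other 3 form a derangement: !3 = 2.
Total: 20 × 2 = 40.

40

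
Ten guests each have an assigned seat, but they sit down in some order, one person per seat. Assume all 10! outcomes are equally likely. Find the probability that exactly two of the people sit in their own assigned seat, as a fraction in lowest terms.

2119/11520

Favorable outcomes: C(10,2)·!8 = 45·14833 = 667485.
Total outcomes: 10! = 3628800.
Probability = 667485/3628800 = 2119/11520.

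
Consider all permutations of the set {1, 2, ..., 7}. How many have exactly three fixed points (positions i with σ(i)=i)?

315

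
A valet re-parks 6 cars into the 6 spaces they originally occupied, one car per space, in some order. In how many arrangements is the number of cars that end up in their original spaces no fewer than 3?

Sum C(6,i)·!(6-i) for i = 3..6:
  i=3: C(6,3)·!3 = 20·2 = 40
  i=4: C(6,4)·!2 = 15·1 = 15
  i=5: C(6,5)·!1 = 6·0 = 0
  i=6: C(6,6)·!0 = 1·1 = 1
Total = 56.

56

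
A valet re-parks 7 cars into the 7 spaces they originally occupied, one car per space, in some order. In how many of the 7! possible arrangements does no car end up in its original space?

Recurrence: !7 = 6·(!6 + !5).
!7 = 6·(265 + 44) = 6·309 = 1854

1854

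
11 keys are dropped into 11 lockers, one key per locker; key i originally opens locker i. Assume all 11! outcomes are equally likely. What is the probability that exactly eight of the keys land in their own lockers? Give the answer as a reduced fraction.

1/120960

Favorable outcomes: C(11,8)·!3 = 165·2 = 330.
Total outcomes: 11! = 39916800.
Probability = 330/39916800 = 1/120960.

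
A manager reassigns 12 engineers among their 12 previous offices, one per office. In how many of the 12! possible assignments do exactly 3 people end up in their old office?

Choose which 3 of the 12 are fixed: C(12,3) = 220.
The remaining 9 must be deranged: !9 = 133496.
Total: 220 × 133496 = 29369120.

29369120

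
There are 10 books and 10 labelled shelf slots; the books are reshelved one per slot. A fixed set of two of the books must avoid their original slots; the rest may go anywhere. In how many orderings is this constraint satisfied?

2943360

Let A_j be the event that the j-th constrained one is fixed. By inclusion-exclusion over the 2 events:
Σ_{j=0}^{2} (-1)^j C(2,j)(10-j)!
= C(2,0)·10! - C(2,1)·9! + C(2,2)·8!
= 3628800 - 725760 + 40320
= 2943360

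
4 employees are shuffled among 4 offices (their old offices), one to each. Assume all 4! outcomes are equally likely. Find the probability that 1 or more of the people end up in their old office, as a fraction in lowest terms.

5/8

Favorable outcomes: Σ_{i≥1} C(4,i)·!(4-i) = 4·2 + 6·1 + 4·0 + 1·1 = 15.
Total outcomes: 4! = 24.
Probability = 15/24 = 5/8.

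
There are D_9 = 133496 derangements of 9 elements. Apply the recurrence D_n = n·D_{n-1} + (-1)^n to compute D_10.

D_10 = 10·133496 + 1 = 1334961.

1334961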